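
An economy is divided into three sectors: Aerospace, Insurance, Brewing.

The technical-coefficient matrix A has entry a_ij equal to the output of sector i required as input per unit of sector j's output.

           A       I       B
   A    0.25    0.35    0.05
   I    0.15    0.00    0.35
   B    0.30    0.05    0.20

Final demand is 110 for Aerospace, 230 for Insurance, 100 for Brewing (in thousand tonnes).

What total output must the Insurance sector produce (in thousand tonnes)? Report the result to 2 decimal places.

I − A =
  [   0.75    -0.35    -0.05]
  [  -0.15     1.00    -0.35]
  [  -0.30    -0.05     0.80]
Cofactors of I−A, C_ij = (−1)^(i+j)·(minor ij) (rows/columns in the sector order above):
  C_11 = (1.00)(0.80) − (-0.35)(-0.05) = 0.7825
  C_12 = −[(-0.15)(0.80) − (-0.35)(-0.30)] = 0.2250
  C_13 = (-0.15)(-0.05) − (1.00)(-0.30) = 0.3075
  C_21 = −[(-0.35)(0.80) − (-0.05)(-0.05)] = 0.2825
  C_22 = (0.75)(0.80) − (-0.05)(-0.30) = 0.5850
  C_23 = −[(0.75)(-0.05) − (-0.35)(-0.30)] = 0.1425
  C_31 = (-0.35)(-0.35) − (-0.05)(1.00) = 0.1725
  C_32 = −[(0.75)(-0.35) − (-0.05)(-0.15)] = 0.2700
  C_33 = (0.75)(1.00) − (-0.35)(-0.15) = 0.6975
det(I−A) = Σ_j (I−A)_1j·C_1j = (0.75)(0.7825) + (-0.35)(0.2250) + (-0.05)(0.3075) = 0.49275
adj(I−A) = Cᵀ =
  [ 0.7825   0.2825   0.1725]
  [ 0.2250   0.5850   0.2700]
  [ 0.3075   0.1425   0.6975]
(I − A)⁻¹ = adj(I−A) / det(I−A) ≈
  [   1.5880     0.5733     0.3501]
  [   0.4566     1.1872     0.5479]
  [   0.6240     0.2892     1.4155]
x = (I − A)⁻¹ d = adj(I−A)·d / det(I−A), with det(I−A) = 0.49275:
  x_A = (0.7825·110 + 0.2825·230 + 0.1725·100) / 0.49275 = 168.30 / 0.49275 ≈ 341.55
  x_I = (0.2250·110 + 0.5850·230 + 0.2700·100) / 0.49275 = 186.30 / 0.49275 ≈ 378.08
  x_B = (0.3075·110 + 0.1425·230 + 0.6975·100) / 0.49275 = 136.35 / 0.49275 ≈ 276.71

x_I = 378.08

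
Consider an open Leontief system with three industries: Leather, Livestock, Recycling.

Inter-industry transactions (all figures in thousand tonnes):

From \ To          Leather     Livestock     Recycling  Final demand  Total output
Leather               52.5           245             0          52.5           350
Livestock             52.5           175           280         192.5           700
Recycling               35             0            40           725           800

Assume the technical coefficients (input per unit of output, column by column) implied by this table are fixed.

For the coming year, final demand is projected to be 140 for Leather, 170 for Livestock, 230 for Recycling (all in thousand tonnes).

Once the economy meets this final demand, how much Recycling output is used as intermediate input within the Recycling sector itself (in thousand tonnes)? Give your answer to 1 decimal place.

Technical coefficients a_ij = z_ij / X_j:
  a_11 = 52.5/350 = 0.15, a_21 = 52.5/350 = 0.15, a_31 = 35/350 = 0.10
  a_12 = 245/700 = 0.35, a_22 = 175/700 = 0.25, a_32 = 0/700 = 0.00
  a_13 = 0/800 = 0.00, a_23 = 280/800 = 0.35, a_33 = 40/800 = 0.05
I − A =
  [   0.85    -0.35     0.00]
  [  -0.15     0.75    -0.35]
  [  -0.10     0.00     0.95]
Cofactors of I−A, C_ij = (−1)^(i+j)·(minor ij) (rows/columns in the sector order above):
  C_11 = (0.75)(0.95) − (-0.35)(0.00) = 0.7125
  C_12 = −[(-0.15)(0.95) − (-0.35)(-0.10)] = 0.1775
  C_13 = (-0.15)(0.00) − (0.75)(-0.10) = 0.0750
  C_21 = −[(-0.35)(0.95) − (0.00)(0.00)] = 0.3325
  C_22 = (0.85)(0.95) − (0.00)(-0.10) = 0.8075
  C_23 = −[(0.85)(0.00) − (-0.35)(-0.10)] = 0.0350
  C_31 = (-0.35)(-0.35) − (0.00)(0.75) = 0.1225
  C_32 = −[(0.85)(-0.35) − (0.00)(-0.15)] = 0.2975
  C_33 = (0.85)(0.75) − (-0.35)(-0.15) = 0.5850
det(I−A) = Σ_j (I−A)_1j·C_1j = (0.85)(0.7125) + (-0.35)(0.1775) + (0.00)(0.0750) = 0.5435
adj(I−A) = Cᵀ =
  [ 0.7125   0.3325   0.1225]
  [ 0.1775   0.8075   0.2975]
  [ 0.0750   0.0350   0.5850]
(I − A)⁻¹ = adj(I−A) / det(I−A) ≈
  [   1.3109     0.6118     0.2254]
  [   0.3266     1.4857     0.5474]
  [   0.1380     0.0644     1.0764]
First solve x = (I − A)⁻¹ d = adj(I−A)·d / det(I−A); in particular x_3 = (0.0750·140 + 0.0350·170 + 0.5850·230) / 0.5435 = 151.00 / 0.5435 ≈ 277.829.
Intermediate flow from 3 to 3: z_33 = a_33 · x_3 = 0.05 × 151.00 / 0.5435 = 7.55 / 0.5435 ≈ 13.9.

z_33 = 13.9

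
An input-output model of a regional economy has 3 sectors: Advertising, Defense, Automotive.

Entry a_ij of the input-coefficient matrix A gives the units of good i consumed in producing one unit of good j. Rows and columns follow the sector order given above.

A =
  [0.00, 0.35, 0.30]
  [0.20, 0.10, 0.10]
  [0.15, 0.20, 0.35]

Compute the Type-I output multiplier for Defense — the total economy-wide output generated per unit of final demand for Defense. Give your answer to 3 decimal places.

I − A =
  [   1.00    -0.35    -0.30]
  [  -0.20     0.90    -0.10]
  [  -0.15    -0.20     0.65]
Cofactors of I−A, C_ij = (−1)^(i+j)·(minor ij) (rows/columns in the sector order above):
  C_11 = (0.90)(0.65) − (-0.10)(-0.20) = 0.5650
  C_12 = −[(-0.20)(0.65) − (-0.10)(-0.15)] = 0.1450
  C_13 = (-0.20)(-0.20) − (0.90)(-0.15) = 0.1750
  C_21 = −[(-0.35)(0.65) − (-0.30)(-0.20)] = 0.2875
  C_22 = (1.00)(0.65) − (-0.30)(-0.15) = 0.6050
  C_23 = −[(1.00)(-0.20) − (-0.35)(-0.15)] = 0.2525
  C_31 = (-0.35)(-0.10) − (-0.30)(0.90) = 0.3050
  C_32 = −[(1.00)(-0.10) − (-0.30)(-0.20)] = 0.1600
  C_33 = (1.00)(0.90) − (-0.35)(-0.20) = 0.8300
det(I−A) = Σ_j (I−A)_1j·C_1j = (1.00)(0.5650) + (-0.35)(0.1450) + (-0.30)(0.1750) = 0.46175
adj(I−A) = Cᵀ =
  [ 0.5650   0.2875   0.3050]
  [ 0.1450   0.6050   0.1600]
  [ 0.1750   0.2525   0.8300]
(I − A)⁻¹ = adj(I−A) / det(I−A) ≈
  [   1.2236     0.6226     0.6605]
  [   0.3140     1.3102     0.3465]
  [   0.3790     0.5468     1.7975]
The output multiplier for sector j is the column-j sum of the Leontief inverse (I − A)⁻¹ = adj(I−A) / det(I−A).
Column 2 of adj(I−A): (0.2875, 0.6050, 0.2525); det(I−A) = 0.46175.
m_2 = (0.2875 + 0.6050 + 0.2525) / 0.46175 = 1.145 / 0.46175 ≈ 2.480.

m_2 = 2.480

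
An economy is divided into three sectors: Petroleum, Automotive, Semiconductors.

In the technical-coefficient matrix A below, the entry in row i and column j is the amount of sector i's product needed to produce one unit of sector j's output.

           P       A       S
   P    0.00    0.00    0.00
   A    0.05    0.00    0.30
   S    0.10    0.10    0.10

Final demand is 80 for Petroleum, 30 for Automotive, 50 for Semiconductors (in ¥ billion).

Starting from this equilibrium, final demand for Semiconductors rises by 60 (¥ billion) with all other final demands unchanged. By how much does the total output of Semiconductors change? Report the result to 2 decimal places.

Δx_S = 68.97

I − A =
  [   1.00     0.00     0.00]
  [  -0.05     1.00    -0.30]
  [  -0.10    -0.10     0.90]
Cofactors of I−A, C_ij = (−1)^(i+j)·(minor ij) (rows/columns in the sector order above):
  C_11 = (1.00)(0.90) − (-0.30)(-0.10) = 0.8700
  C_12 = −[(-0.05)(0.90) − (-0.30)(-0.10)] = 0.0750
  C_13 = (-0.05)(-0.10) − (1.00)(-0.10) = 0.1050
  C_21 = −[(0.00)(0.90) − (0.00)(-0.10)] = 0.0000
  C_22 = (1.00)(0.90) − (0.00)(-0.10) = 0.9000
  C_23 = −[(1.00)(-0.10) − (0.00)(-0.10)] = 0.1000
  C_31 = (0.00)(-0.30) − (0.00)(1.00) = 0.0000
  C_32 = −[(1.00)(-0.30) − (0.00)(-0.05)] = 0.3000
  C_33 = (1.00)(1.00) − (0.00)(-0.05) = 1.0000
det(I−A) = Σ_j (I−A)_1j·C_1j = (1.00)(0.8700) + (0.00)(0.0750) + (0.00)(0.1050) = 0.8700
adj(I−A) = Cᵀ =
  [ 0.8700   0.0000   0.0000]
  [ 0.0750   0.9000   0.3000]
  [ 0.1050   0.1000   1.0000]
(I − A)⁻¹ = adj(I−A) / det(I−A) ≈
  [   1.0000     0.0000     0.0000]
  [   0.0862     1.0345     0.3448]
  [   0.1207     0.1149     1.1494]
Δx = (I − A)⁻¹ Δd with Δd having +60 in the Semiconductors component and 0 elsewhere.
So Δx_S = L_SS · (+60), where L_SS = adj(I−A)_SS / det(I−A) = 1.0000 / 0.8700.
Δx_S = 1.0000 × (+60) / 0.8700 = 60.00 / 0.8700 ≈ 68.97.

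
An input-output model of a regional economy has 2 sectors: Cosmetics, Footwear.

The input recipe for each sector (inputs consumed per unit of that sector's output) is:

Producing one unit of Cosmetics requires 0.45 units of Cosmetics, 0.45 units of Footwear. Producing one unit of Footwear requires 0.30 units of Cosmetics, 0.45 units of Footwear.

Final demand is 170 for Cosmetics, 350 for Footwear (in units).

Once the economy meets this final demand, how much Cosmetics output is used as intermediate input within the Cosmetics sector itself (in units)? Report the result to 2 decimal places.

I − A =
  [   0.55    -0.30]
  [  -0.45     0.55]
det(I−A) = (0.55)(0.55) − (-0.30)(-0.45) = 0.1675
adj(I−A) = [[0.55, 0.30], [0.45, 0.55]]
(I − A)⁻¹ = adj(I−A) / det(I−A) ≈
  [   3.2836     1.7910]
  [   2.6866     3.2836]
First solve x = (I − A)⁻¹ d = adj(I−A)·d / det(I−A); in particular x_C = (0.55·170 + 0.30·350) / 0.1675 = 198.50 / 0.1675 ≈ 1185.0746.
Intermediate flow from C to C: z_CC = a_CC · x_C = 0.45 × 198.50 / 0.1675 = 89.325 / 0.1675 ≈ 533.28.

z_CC = 533.28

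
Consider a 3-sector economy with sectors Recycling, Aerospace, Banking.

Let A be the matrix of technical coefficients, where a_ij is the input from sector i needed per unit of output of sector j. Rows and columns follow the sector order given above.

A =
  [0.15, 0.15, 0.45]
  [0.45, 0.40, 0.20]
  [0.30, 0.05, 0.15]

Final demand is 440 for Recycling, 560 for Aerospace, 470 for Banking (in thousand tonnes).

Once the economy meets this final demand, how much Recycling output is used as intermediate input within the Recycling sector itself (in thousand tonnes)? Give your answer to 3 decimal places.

I − A =
  [   0.85    -0.15    -0.45]
  [  -0.45     0.60    -0.20]
  [  -0.30    -0.05     0.85]
Cofactors of I−A, C_ij = (−1)^(i+j)·(minor ij) (rows/columns in the sector order above):
  C_11 = (0.60)(0.85) − (-0.20)(-0.05) = 0.5000
  C_12 = −[(-0.45)(0.85) − (-0.20)(-0.30)] = 0.4425
  C_13 = (-0.45)(-0.05) − (0.60)(-0.30) = 0.2025
  C_21 = −[(-0.15)(0.85) − (-0.45)(-0.05)] = 0.1500
  C_22 = (0.85)(0.85) − (-0.45)(-0.30) = 0.5875
  C_23 = −[(0.85)(-0.05) − (-0.15)(-0.30)] = 0.0875
  C_31 = (-0.15)(-0.20) − (-0.45)(0.60) = 0.3000
  C_32 = −[(0.85)(-0.20) − (-0.45)(-0.45)] = 0.3725
  C_33 = (0.85)(0.60) − (-0.15)(-0.45) = 0.4425
det(I−A) = Σ_j (I−A)_1j·C_1j = (0.85)(0.5000) + (-0.15)(0.4425) + (-0.45)(0.2025) = 0.2675
adj(I−A) = Cᵀ =
  [ 0.5000   0.1500   0.3000]
  [ 0.4425   0.5875   0.3725]
  [ 0.2025   0.0875   0.4425]
(I − A)⁻¹ = adj(I−A) / det(I−A) ≈
  [   1.8692     0.5607     1.1215]
  [   1.6542     2.1963     1.3925]
  [   0.7570     0.3271     1.6542]
First solve x = (I − A)⁻¹ d = adj(I−A)·d / det(I−A); in particular x_R = (0.5000·440 + 0.1500·560 + 0.3000·470) / 0.2675 = 445.00 / 0.2675 ≈ 1663.55140.
Intermediate flow from R to R: z_RR = a_RR · x_R = 0.15 × 445.00 / 0.2675 = 66.75 / 0.2675 ≈ 249.533.

z_RR = 249.533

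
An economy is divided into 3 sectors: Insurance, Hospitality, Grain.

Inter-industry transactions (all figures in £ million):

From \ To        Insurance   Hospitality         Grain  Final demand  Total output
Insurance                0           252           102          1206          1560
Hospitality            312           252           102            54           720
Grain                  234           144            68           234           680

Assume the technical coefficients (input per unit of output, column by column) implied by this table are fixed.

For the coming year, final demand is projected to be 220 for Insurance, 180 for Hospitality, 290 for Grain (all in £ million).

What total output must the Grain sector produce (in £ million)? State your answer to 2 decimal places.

Technical coefficients a_ij = z_ij / X_j:
  a_II = 0/1560 = 0.00, a_HI = 312/1560 = 0.20, a_GI = 234/1560 = 0.15
  a_IH = 252/720 = 0.35, a_HH = 252/720 = 0.35, a_GH = 144/720 = 0.20
  a_IG = 102/680 = 0.15, a_HG = 102/680 = 0.15, a_GG = 68/680 = 0.10
I − A =
  [   1.00    -0.35    -0.15]
  [  -0.20     0.65    -0.15]
  [  -0.15    -0.20     0.90]
Cofactors of I−A, C_ij = (−1)^(i+j)·(minor ij) (rows/columns in the sector order above):
  C_11 = (0.65)(0.90) − (-0.15)(-0.20) = 0.5550
  C_12 = −[(-0.20)(0.90) − (-0.15)(-0.15)] = 0.2025
  C_13 = (-0.20)(-0.20) − (0.65)(-0.15) = 0.1375
  C_21 = −[(-0.35)(0.90) − (-0.15)(-0.20)] = 0.3450
  C_22 = (1.00)(0.90) − (-0.15)(-0.15) = 0.8775
  C_23 = −[(1.00)(-0.20) − (-0.35)(-0.15)] = 0.2525
  C_31 = (-0.35)(-0.15) − (-0.15)(0.65) = 0.1500
  C_32 = −[(1.00)(-0.15) − (-0.15)(-0.20)] = 0.1800
  C_33 = (1.00)(0.65) − (-0.35)(-0.20) = 0.5800
det(I−A) = Σ_j (I−A)_1j·C_1j = (1.00)(0.5550) + (-0.35)(0.2025) + (-0.15)(0.1375) = 0.4635
adj(I−A) = Cᵀ =
  [ 0.5550   0.3450   0.1500]
  [ 0.2025   0.8775   0.1800]
  [ 0.1375   0.2525   0.5800]
(I − A)⁻¹ = adj(I−A) / det(I−A) ≈
  [   1.1974     0.7443     0.3236]
  [   0.4369     1.8932     0.3883]
  [   0.2967     0.5448     1.2513]
x = (I − A)⁻¹ d = adj(I−A)·d / det(I−A), with det(I−A) = 0.4635:
  x_I = (0.5550·220 + 0.3450·180 + 0.1500·290) / 0.4635 = 227.70 / 0.4635 ≈ 491.26
  x_H = (0.2025·220 + 0.8775·180 + 0.1800·290) / 0.4635 = 254.70 / 0.4635 ≈ 549.51
  x_G = (0.1375·220 + 0.2525·180 + 0.5800·290) / 0.4635 = 243.90 / 0.4635 ≈ 526.21

x_G = 526.21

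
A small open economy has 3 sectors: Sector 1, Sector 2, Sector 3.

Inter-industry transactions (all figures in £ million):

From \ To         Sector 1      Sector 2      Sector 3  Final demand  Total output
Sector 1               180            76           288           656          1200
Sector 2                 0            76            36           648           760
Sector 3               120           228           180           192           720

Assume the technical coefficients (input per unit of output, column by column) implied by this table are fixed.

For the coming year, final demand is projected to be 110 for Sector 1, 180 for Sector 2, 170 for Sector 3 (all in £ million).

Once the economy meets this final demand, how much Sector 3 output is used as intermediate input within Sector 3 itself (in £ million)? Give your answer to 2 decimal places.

Technical coefficients a_ij = z_ij / X_j:
  a_11 = 180/1200 = 0.15, a_21 = 0/1200 = 0.00, a_31 = 120/1200 = 0.10
  a_12 = 76/760 = 0.10, a_22 = 76/760 = 0.10, a_32 = 228/760 = 0.30
  a_13 = 288/720 = 0.40, a_23 = 36/720 = 0.05, a_33 = 180/720 = 0.25
I − A =
  [   0.85    -0.10    -0.40]
  [   0.00     0.90    -0.05]
  [  -0.10    -0.30     0.75]
Cofactors of I−A, C_ij = (−1)^(i+j)·(minor ij) (rows/columns in the sector order above):
  C_11 = (0.90)(0.75) − (-0.05)(-0.30) = 0.6600
  C_12 = −[(0.00)(0.75) − (-0.05)(-0.10)] = 0.0050
  C_13 = (0.00)(-0.30) − (0.90)(-0.10) = 0.0900
  C_21 = −[(-0.10)(0.75) − (-0.40)(-0.30)] = 0.1950
  C_22 = (0.85)(0.75) − (-0.40)(-0.10) = 0.5975
  C_23 = −[(0.85)(-0.30) − (-0.10)(-0.10)] = 0.2650
  C_31 = (-0.10)(-0.05) − (-0.40)(0.90) = 0.3650
  C_32 = −[(0.85)(-0.05) − (-0.40)(0.00)] = 0.0425
  C_33 = (0.85)(0.90) − (-0.10)(0.00) = 0.7650
det(I−A) = Σ_j (I−A)_1j·C_1j = (0.85)(0.6600) + (-0.10)(0.0050) + (-0.40)(0.0900) = 0.5245
adj(I−A) = Cᵀ =
  [ 0.6600   0.1950   0.3650]
  [ 0.0050   0.5975   0.0425]
  [ 0.0900   0.2650   0.7650]
(I − A)⁻¹ = adj(I−A) / det(I−A) ≈
  [   1.2583     0.3718     0.6959]
  [   0.0095     1.1392     0.0810]
  [   0.1716     0.5052     1.4585]
First solve x = (I − A)⁻¹ d = adj(I−A)·d / det(I−A); in particular x_3 = (0.0900·110 + 0.2650·180 + 0.7650·170) / 0.5245 = 187.65 / 0.5245 ≈ 357.7693.
Intermediate flow from 3 to 3: z_33 = a_33 · x_3 = 0.25 × 187.65 / 0.5245 = 46.9125 / 0.5245 ≈ 89.44.

z_33 = 89.44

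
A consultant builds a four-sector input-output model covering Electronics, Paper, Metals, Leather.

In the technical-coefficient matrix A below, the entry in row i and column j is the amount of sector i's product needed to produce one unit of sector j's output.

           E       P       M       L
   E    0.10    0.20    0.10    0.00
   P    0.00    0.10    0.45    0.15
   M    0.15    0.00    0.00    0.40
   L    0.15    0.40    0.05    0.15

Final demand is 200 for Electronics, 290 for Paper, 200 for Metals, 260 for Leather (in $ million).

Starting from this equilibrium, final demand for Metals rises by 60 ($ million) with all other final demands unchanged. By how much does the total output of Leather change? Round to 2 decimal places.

I − A =
  [   0.90    -0.20    -0.10     0.00]
  [   0.00     0.90    -0.45    -0.15]
  [  -0.15     0.00     1.00    -0.40]
  [  -0.15    -0.40    -0.05     0.85]
Compute the cofactors C_ij = (−1)^(i+j)·(3×3 minor ij) of I−A; the adjugate is their transpose:
adj(I−A) = Cᵀ =
  [ 0.61500   0.18200   0.14850   0.10200]
  [ 0.10800   0.72825   0.35325   0.29475]
  [ 0.15975   0.18150   0.63000   0.32850]
  [ 0.16875   0.38550   0.22950   0.78300]
det(I−A) = Σ_j (I−A)_1j·C_1j = (0.90)(0.61500) + (-0.20)(0.10800) + (-0.10)(0.15975) + (0.00)(0.16875) = 0.515925
(I − A)⁻¹ = adj(I−A) / det(I−A) ≈
  [   1.1920     0.3528     0.2878     0.1977]
  [   0.2093     1.4115     0.6847     0.5713]
  [   0.3096     0.3518     1.2211     0.6367]
  [   0.3271     0.7472     0.4448     1.5177]
Δx = (I − A)⁻¹ Δd with Δd having +60 in the Metals component and 0 elsewhere.
So Δx_L = L_LM · (+60), where L_LM = adj(I−A)_LM / det(I−A) = 0.22950 / 0.515925.
Δx_L = 0.22950 × (+60) / 0.515925 = 13.77 / 0.515925 ≈ 26.69.

Δx_L = 26.69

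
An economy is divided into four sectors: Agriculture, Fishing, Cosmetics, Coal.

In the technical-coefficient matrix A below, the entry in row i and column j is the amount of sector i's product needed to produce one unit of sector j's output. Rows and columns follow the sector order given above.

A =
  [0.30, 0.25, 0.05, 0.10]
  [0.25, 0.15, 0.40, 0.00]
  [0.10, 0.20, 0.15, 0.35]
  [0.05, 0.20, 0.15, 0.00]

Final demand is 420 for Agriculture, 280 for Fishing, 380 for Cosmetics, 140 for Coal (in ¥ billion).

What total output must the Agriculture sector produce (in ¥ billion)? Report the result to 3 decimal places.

I − A =
  [   0.70    -0.25    -0.05    -0.10]
  [  -0.25     0.85    -0.40     0.00]
  [  -0.10    -0.20     0.85    -0.35]
  [  -0.05    -0.20    -0.15     1.00]
Compute the cofactors C_ij = (−1)^(i+j)·(3×3 minor ij) of I−A; the adjugate is their transpose:
adj(I−A) = Cᵀ =
  [ 0.569875   0.232875   0.163250   0.114125]
  [ 0.246375   0.546625   0.294250   0.127625]
  [ 0.167375   0.219375   0.523250   0.199875]
  [ 0.102875   0.153875   0.145500   0.379875]
det(I−A) = Σ_j (I−A)_1j·C_1j = (0.70)(0.569875) + (-0.25)(0.246375) + (-0.05)(0.167375) + (-0.10)(0.102875) = 0.3186625
(I − A)⁻¹ = adj(I−A) / det(I−A) ≈
  [   1.7883     0.7308     0.5123     0.3581]
  [   0.7732     1.7154     0.9234     0.4005]
  [   0.5252     0.6884     1.6420     0.6272]
  [   0.3228     0.4829     0.4566     1.1921]
x = (I − A)⁻¹ d = adj(I−A)·d / det(I−A), with det(I−A) = 0.3186625:
  x_1 = (0.569875·420 + 0.232875·280 + 0.163250·380 + 0.114125·140) / 0.3186625 = 382.565 / 0.3186625 ≈ 1200.533
  x_2 = (0.246375·420 + 0.546625·280 + 0.294250·380 + 0.127625·140) / 0.3186625 = 386.215 / 0.3186625 ≈ 1211.988
  x_3 = (0.167375·420 + 0.219375·280 + 0.523250·380 + 0.199875·140) / 0.3186625 = 358.54 / 0.3186625 ≈ 1125.140
  x_4 = (0.102875·420 + 0.153875·280 + 0.145500·380 + 0.379875·140) / 0.3186625 = 194.765 / 0.3186625 ≈ 611.195

x_1 = 1200.533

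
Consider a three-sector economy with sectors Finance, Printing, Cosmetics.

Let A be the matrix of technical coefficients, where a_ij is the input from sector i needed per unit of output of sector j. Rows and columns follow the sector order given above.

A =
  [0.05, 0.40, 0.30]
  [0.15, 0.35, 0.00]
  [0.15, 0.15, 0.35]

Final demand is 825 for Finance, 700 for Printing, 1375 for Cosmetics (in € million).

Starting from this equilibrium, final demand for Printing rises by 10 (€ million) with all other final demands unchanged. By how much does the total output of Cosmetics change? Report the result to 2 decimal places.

Δx_C = 6.20

I − A =
  [   0.95    -0.40    -0.30]
  [  -0.15     0.65     0.00]
  [  -0.15    -0.15     0.65]
Cofactors of I−A, C_ij = (−1)^(i+j)·(minor ij) (rows/columns in the sector order above):
  C_11 = (0.65)(0.65) − (0.00)(-0.15) = 0.4225
  C_12 = −[(-0.15)(0.65) − (0.00)(-0.15)] = 0.0975
  C_13 = (-0.15)(-0.15) − (0.65)(-0.15) = 0.1200
  C_21 = −[(-0.40)(0.65) − (-0.30)(-0.15)] = 0.3050
  C_22 = (0.95)(0.65) − (-0.30)(-0.15) = 0.5725
  C_23 = −[(0.95)(-0.15) − (-0.40)(-0.15)] = 0.2025
  C_31 = (-0.40)(0.00) − (-0.30)(0.65) = 0.1950
  C_32 = −[(0.95)(0.00) − (-0.30)(-0.15)] = 0.0450
  C_33 = (0.95)(0.65) − (-0.40)(-0.15) = 0.5575
det(I−A) = Σ_j (I−A)_1j·C_1j = (0.95)(0.4225) + (-0.40)(0.0975) + (-0.30)(0.1200) = 0.326375
adj(I−A) = Cᵀ =
  [ 0.4225   0.3050   0.1950]
  [ 0.0975   0.5725   0.0450]
  [ 0.1200   0.2025   0.5575]
(I − A)⁻¹ = adj(I−A) / det(I−A) ≈
  [   1.2945     0.9345     0.5975]
  [   0.2987     1.7541     0.1379]
  [   0.3677     0.6205     1.7082]
Δx = (I − A)⁻¹ Δd with Δd having +10 in the Printing component and 0 elsewhere.
So Δx_C = L_CP · (+10), where L_CP = adj(I−A)_CP / det(I−A) = 0.2025 / 0.326375.
Δx_C = 0.2025 × (+10) / 0.326375 = 2.025 / 0.326375 ≈ 6.20.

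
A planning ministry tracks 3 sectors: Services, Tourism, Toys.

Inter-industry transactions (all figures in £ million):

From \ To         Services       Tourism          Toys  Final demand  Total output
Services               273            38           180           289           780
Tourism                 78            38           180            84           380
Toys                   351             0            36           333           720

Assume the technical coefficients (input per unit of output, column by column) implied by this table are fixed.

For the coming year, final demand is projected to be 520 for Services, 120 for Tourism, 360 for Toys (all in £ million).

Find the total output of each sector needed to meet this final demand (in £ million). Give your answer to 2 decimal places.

x_1 = 1258.79, x_2 = 544.09, x_3 = 975.22

Technical coefficients a_ij = z_ij / X_j:
  a_11 = 273/780 = 0.35, a_21 = 78/780 = 0.10, a_31 = 351/780 = 0.45
  a_12 = 38/380 = 0.10, a_22 = 38/380 = 0.10, a_32 = 0/380 = 0.00
  a_13 = 180/720 = 0.25, a_23 = 180/720 = 0.25, a_33 = 36/720 = 0.05
I − A =
  [   0.65    -0.10    -0.25]
  [  -0.10     0.90    -0.25]
  [  -0.45     0.00     0.95]
Cofactors of I−A, C_ij = (−1)^(i+j)·(minor ij) (rows/columns in the sector order above):
  C_11 = (0.90)(0.95) − (-0.25)(0.00) = 0.8550
  C_12 = −[(-0.10)(0.95) − (-0.25)(-0.45)] = 0.2075
  C_13 = (-0.10)(0.00) − (0.90)(-0.45) = 0.4050
  C_21 = −[(-0.10)(0.95) − (-0.25)(0.00)] = 0.0950
  C_22 = (0.65)(0.95) − (-0.25)(-0.45) = 0.5050
  C_23 = −[(0.65)(0.00) − (-0.10)(-0.45)] = 0.0450
  C_31 = (-0.10)(-0.25) − (-0.25)(0.90) = 0.2500
  C_32 = −[(0.65)(-0.25) − (-0.25)(-0.10)] = 0.1875
  C_33 = (0.65)(0.90) − (-0.10)(-0.10) = 0.5750
det(I−A) = Σ_j (I−A)_1j·C_1j = (0.65)(0.8550) + (-0.10)(0.2075) + (-0.25)(0.4050) = 0.43375
adj(I−A) = Cᵀ =
  [ 0.8550   0.0950   0.2500]
  [ 0.2075   0.5050   0.1875]
  [ 0.4050   0.0450   0.5750]
(I − A)⁻¹ = adj(I−A) / det(I−A) ≈
  [   1.9712     0.2190     0.5764]
  [   0.4784     1.1643     0.4323]
  [   0.9337     0.1037     1.3256]
x = (I − A)⁻¹ d = adj(I−A)·d / det(I−A), with det(I−A) = 0.43375:
  x_1 = (0.8550·520 + 0.0950·120 + 0.2500·360) / 0.43375 = 546.00 / 0.43375 ≈ 1258.79
  x_2 = (0.2075·520 + 0.5050·120 + 0.1875·360) / 0.43375 = 236.00 / 0.43375 ≈ 544.09
  x_3 = (0.4050·520 + 0.0450·120 + 0.5750·360) / 0.43375 = 423.00 / 0.43375 ≈ 975.22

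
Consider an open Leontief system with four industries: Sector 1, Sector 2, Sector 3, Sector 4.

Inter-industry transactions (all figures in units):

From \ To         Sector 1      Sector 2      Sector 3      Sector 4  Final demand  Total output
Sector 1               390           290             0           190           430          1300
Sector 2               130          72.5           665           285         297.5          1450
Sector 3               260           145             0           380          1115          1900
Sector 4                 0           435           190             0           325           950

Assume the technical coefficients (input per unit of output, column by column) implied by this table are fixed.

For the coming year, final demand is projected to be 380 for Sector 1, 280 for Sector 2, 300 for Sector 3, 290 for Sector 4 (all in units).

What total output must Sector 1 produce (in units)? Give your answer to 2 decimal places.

Technical coefficients a_ij = z_ij / X_j:
  a_11 = 390/1300 = 0.30, a_21 = 130/1300 = 0.10, a_31 = 260/1300 = 0.20, a_41 = 0/1300 = 0.00
  a_12 = 290/1450 = 0.20, a_22 = 72.5/1450 = 0.05, a_32 = 145/1450 = 0.10, a_42 = 435/1450 = 0.30
  a_13 = 0/1900 = 0.00, a_23 = 665/1900 = 0.35, a_33 = 0/1900 = 0.00, a_43 = 190/1900 = 0.10
  a_14 = 190/950 = 0.20, a_24 = 285/950 = 0.30, a_34 = 380/950 = 0.40, a_44 = 0/950 = 0.00
I − A =
  [   0.70    -0.20     0.00    -0.20]
  [  -0.10     0.95    -0.35    -0.30]
  [  -0.20    -0.10     1.00    -0.40]
  [   0.00    -0.30    -0.10     1.00]
Compute the cofactors C_ij = (−1)^(i+j)·(3×3 minor ij) of I−A; the adjugate is their transpose:
adj(I−A) = Cᵀ =
  [ 0.7420   0.2540   0.1160   0.2710]
  [ 0.1720   0.6680   0.2680   0.3420]
  [ 0.1940   0.2060   0.5760   0.3310]
  [ 0.0710   0.2210   0.1380   0.6065]
det(I−A) = Σ_j (I−A)_1j·C_1j = (0.70)(0.7420) + (-0.20)(0.1720) + (0.00)(0.1940) + (-0.20)(0.0710) = 0.4708
(I − A)⁻¹ = adj(I−A) / det(I−A) ≈
  [   1.5760     0.5395     0.2464     0.5756]
  [   0.3653     1.4189     0.5692     0.7264]
  [   0.4121     0.4376     1.2234     0.7031]
  [   0.1508     0.4694     0.2931     1.2882]
x = (I − A)⁻¹ d = adj(I−A)·d / det(I−A), with det(I−A) = 0.4708:
  x_1 = (0.7420·380 + 0.2540·280 + 0.1160·300 + 0.2710·290) / 0.4708 = 466.47 / 0.4708 ≈ 990.80
  x_2 = (0.1720·380 + 0.6680·280 + 0.2680·300 + 0.3420·290) / 0.4708 = 431.98 / 0.4708 ≈ 917.54
  x_3 = (0.1940·380 + 0.2060·280 + 0.5760·300 + 0.3310·290) / 0.4708 = 400.19 / 0.4708 ≈ 850.02
  x_4 = (0.0710·380 + 0.2210·280 + 0.1380·300 + 0.6065·290) / 0.4708 = 306.145 / 0.4708 ≈ 650.27

x_1 = 990.80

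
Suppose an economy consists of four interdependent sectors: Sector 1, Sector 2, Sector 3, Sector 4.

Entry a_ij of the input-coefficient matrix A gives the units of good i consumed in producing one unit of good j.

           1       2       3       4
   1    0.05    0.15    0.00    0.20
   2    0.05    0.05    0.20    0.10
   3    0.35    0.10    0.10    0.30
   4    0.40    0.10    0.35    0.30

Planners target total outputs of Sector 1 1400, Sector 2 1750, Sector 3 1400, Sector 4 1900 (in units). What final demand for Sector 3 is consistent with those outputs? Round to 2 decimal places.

d_3 = 25.00

I − A =
  [   0.95    -0.15     0.00    -0.20]
  [  -0.05     0.95    -0.20    -0.10]
  [  -0.35    -0.10     0.90    -0.30]
  [  -0.40    -0.10    -0.35     0.70]
d = (I − A) x:
  d_1 = (+0.95)·1400 + (-0.15)·1750 + (+0.00)·1400 + (-0.20)·1900 = 687.50
  d_2 = (-0.05)·1400 + (+0.95)·1750 + (-0.20)·1400 + (-0.10)·1900 = 1122.50
  d_3 = (-0.35)·1400 + (-0.10)·1750 + (+0.90)·1400 + (-0.30)·1900 = 25.00
  d_4 = (-0.40)·1400 + (-0.10)·1750 + (-0.35)·1400 + (+0.70)·1900 = 105.00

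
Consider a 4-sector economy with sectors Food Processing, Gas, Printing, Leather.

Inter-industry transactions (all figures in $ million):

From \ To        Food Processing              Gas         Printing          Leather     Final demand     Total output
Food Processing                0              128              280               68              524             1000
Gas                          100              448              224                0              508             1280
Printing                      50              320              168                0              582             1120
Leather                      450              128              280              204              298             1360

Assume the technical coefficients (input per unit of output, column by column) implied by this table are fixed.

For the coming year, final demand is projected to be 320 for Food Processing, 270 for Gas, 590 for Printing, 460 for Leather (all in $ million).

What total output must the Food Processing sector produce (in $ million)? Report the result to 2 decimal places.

Technical coefficients a_ij = z_ij / X_j:
  a_FF = 0/1000 = 0.00, a_GF = 100/1000 = 0.10, a_PF = 50/1000 = 0.05, a_LF = 450/1000 = 0.45
  a_FG = 128/1280 = 0.10, a_GG = 448/1280 = 0.35, a_PG = 320/1280 = 0.25, a_LG = 128/1280 = 0.10
  a_FP = 280/1120 = 0.25, a_GP = 224/1120 = 0.20, a_PP = 168/1120 = 0.15, a_LP = 280/1120 = 0.25
  a_FL = 68/1360 = 0.05, a_GL = 0/1360 = 0.00, a_PL = 0/1360 = 0.00, a_LL = 204/1360 = 0.15
I − A =
  [   1.00    -0.10    -0.25    -0.05]
  [  -0.10     0.65    -0.20     0.00]
  [  -0.05    -0.25     0.85     0.00]
  [  -0.45    -0.10    -0.25     0.85]
Compute the cofactors C_ij = (−1)^(i+j)·(3×3 minor ij) of I−A; the adjugate is their transpose:
adj(I−A) = Cᵀ =
  [ 0.427125   0.132750   0.164250   0.025125]
  [ 0.080750   0.692125   0.188000   0.004750]
  [ 0.048875   0.211375   0.528875   0.002875]
  [ 0.250000   0.213875   0.264625   0.478625]
det(I−A) = Σ_j (I−A)_1j·C_1j = (1.00)(0.427125) + (-0.10)(0.080750) + (-0.25)(0.048875) + (-0.05)(0.250000) = 0.39433125
(I − A)⁻¹ = adj(I−A) / det(I−A) ≈
  [   1.0832     0.3366     0.4165     0.0637]
  [   0.2048     1.7552     0.4768     0.0120]
  [   0.1239     0.5360     1.3412     0.0073]
  [   0.6340     0.5424     0.6711     1.2138]
x = (I − A)⁻¹ d = adj(I−A)·d / det(I−A), with det(I−A) = 0.39433125:
  x_F = (0.427125·320 + 0.132750·270 + 0.164250·590 + 0.025125·460) / 0.39433125 = 280.9875 / 0.39433125 ≈ 712.57
  x_G = (0.080750·320 + 0.692125·270 + 0.188000·590 + 0.004750·460) / 0.39433125 = 325.81875 / 0.39433125 ≈ 826.26
  x_P = (0.048875·320 + 0.211375·270 + 0.528875·590 + 0.002875·460) / 0.39433125 = 386.07 / 0.39433125 ≈ 979.05
  x_L = (0.250000·320 + 0.213875·270 + 0.264625·590 + 0.478625·460) / 0.39433125 = 514.0425 / 0.39433125 ≈ 1303.58

x_F = 712.57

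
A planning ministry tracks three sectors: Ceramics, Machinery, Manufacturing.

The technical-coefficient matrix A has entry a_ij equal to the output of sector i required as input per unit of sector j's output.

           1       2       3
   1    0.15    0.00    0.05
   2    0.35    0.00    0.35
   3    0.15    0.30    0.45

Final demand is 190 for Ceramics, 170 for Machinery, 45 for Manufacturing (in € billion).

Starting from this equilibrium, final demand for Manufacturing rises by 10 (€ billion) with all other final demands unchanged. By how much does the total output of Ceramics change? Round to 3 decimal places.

Δx_1 = 1.368

I − A =
  [   0.85     0.00    -0.05]
  [  -0.35     1.00    -0.35]
  [  -0.15    -0.30     0.55]
Cofactors of I−A, C_ij = (−1)^(i+j)·(minor ij) (rows/columns in the sector order above):
  C_11 = (1.00)(0.55) − (-0.35)(-0.30) = 0.4450
  C_12 = −[(-0.35)(0.55) − (-0.35)(-0.15)] = 0.2450
  C_13 = (-0.35)(-0.30) − (1.00)(-0.15) = 0.2550
  C_21 = −[(0.00)(0.55) − (-0.05)(-0.30)] = 0.0150
  C_22 = (0.85)(0.55) − (-0.05)(-0.15) = 0.4600
  C_23 = −[(0.85)(-0.30) − (0.00)(-0.15)] = 0.2550
  C_31 = (0.00)(-0.35) − (-0.05)(1.00) = 0.0500
  C_32 = −[(0.85)(-0.35) − (-0.05)(-0.35)] = 0.3150
  C_33 = (0.85)(1.00) − (0.00)(-0.35) = 0.8500
det(I−A) = Σ_j (I−A)_1j·C_1j = (0.85)(0.4450) + (0.00)(0.2450) + (-0.05)(0.2550) = 0.3655
adj(I−A) = Cᵀ =
  [ 0.4450   0.0150   0.0500]
  [ 0.2450   0.4600   0.3150]
  [ 0.2550   0.2550   0.8500]
(I − A)⁻¹ = adj(I−A) / det(I−A) ≈
  [   1.2175     0.0410     0.1368]
  [   0.6703     1.2585     0.8618]
  [   0.6977     0.6977     2.3256]
Δx = (I − A)⁻¹ Δd with Δd having +10 in the Manufacturing component and 0 elsewhere.
So Δx_1 = L_13 · (+10), where L_13 = adj(I−A)_13 / det(I−A) = 0.0500 / 0.3655.
Δx_1 = 0.0500 × (+10) / 0.3655 = 0.50 / 0.3655 ≈ 1.368.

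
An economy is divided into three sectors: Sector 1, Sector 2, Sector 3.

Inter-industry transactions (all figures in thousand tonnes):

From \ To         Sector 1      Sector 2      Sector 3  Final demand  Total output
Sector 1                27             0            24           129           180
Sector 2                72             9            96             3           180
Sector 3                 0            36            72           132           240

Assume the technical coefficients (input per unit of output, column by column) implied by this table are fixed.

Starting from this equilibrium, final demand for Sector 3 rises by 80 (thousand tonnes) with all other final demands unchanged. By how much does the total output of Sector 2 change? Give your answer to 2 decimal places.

Δx_2 = 62.14

Technical coefficients a_ij = z_ij / X_j:
  a_11 = 27/180 = 0.15, a_21 = 72/180 = 0.40, a_31 = 0/180 = 0.00
  a_12 = 0/180 = 0.00, a_22 = 9/180 = 0.05, a_32 = 36/180 = 0.20
  a_13 = 24/240 = 0.10, a_23 = 96/240 = 0.40, a_33 = 72/240 = 0.30
I − A =
  [   0.85     0.00    -0.10]
  [  -0.40     0.95    -0.40]
  [   0.00    -0.20     0.70]
Cofactors of I−A, C_ij = (−1)^(i+j)·(minor ij) (rows/columns in the sector order above):
  C_11 = (0.95)(0.70) − (-0.40)(-0.20) = 0.5850
  C_12 = −[(-0.40)(0.70) − (-0.40)(0.00)] = 0.2800
  C_13 = (-0.40)(-0.20) − (0.95)(0.00) = 0.0800
  C_21 = −[(0.00)(0.70) − (-0.10)(-0.20)] = 0.0200
  C_22 = (0.85)(0.70) − (-0.10)(0.00) = 0.5950
  C_23 = −[(0.85)(-0.20) − (0.00)(0.00)] = 0.1700
  C_31 = (0.00)(-0.40) − (-0.10)(0.95) = 0.0950
  C_32 = −[(0.85)(-0.40) − (-0.10)(-0.40)] = 0.3800
  C_33 = (0.85)(0.95) − (0.00)(-0.40) = 0.8075
det(I−A) = Σ_j (I−A)_1j·C_1j = (0.85)(0.5850) + (0.00)(0.2800) + (-0.10)(0.0800) = 0.48925
adj(I−A) = Cᵀ =
  [ 0.5850   0.0200   0.0950]
  [ 0.2800   0.5950   0.3800]
  [ 0.0800   0.1700   0.8075]
(I − A)⁻¹ = adj(I−A) / det(I−A) ≈
  [   1.1957     0.0409     0.1942]
  [   0.5723     1.2161     0.7767]
  [   0.1635     0.3475     1.6505]
Δx = (I − A)⁻¹ Δd with Δd having +80 in the Sector 3 component and 0 elsewhere.
So Δx_2 = L_23 · (+80), where L_23 = adj(I−A)_23 / det(I−A) = 0.3800 / 0.48925.
Δx_2 = 0.3800 × (+80) / 0.48925 = 30.40 / 0.48925 ≈ 62.14.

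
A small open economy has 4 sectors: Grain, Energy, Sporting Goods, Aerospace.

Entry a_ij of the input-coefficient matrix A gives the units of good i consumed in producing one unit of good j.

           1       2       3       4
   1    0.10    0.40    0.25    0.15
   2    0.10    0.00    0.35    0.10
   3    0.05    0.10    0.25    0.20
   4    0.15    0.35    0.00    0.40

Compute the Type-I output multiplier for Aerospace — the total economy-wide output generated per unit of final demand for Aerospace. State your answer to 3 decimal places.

m_4 = 4.251

I − A =
  [   0.90    -0.40    -0.25    -0.15]
  [  -0.10     1.00    -0.35    -0.10]
  [  -0.05    -0.10     0.75    -0.20]
  [  -0.15    -0.35     0.00     0.60]
Compute the cofactors C_ij = (−1)^(i+j)·(3×3 minor ij) of I−A; the adjugate is their transpose:
adj(I−A) = Cᵀ =
  [ 0.378250   0.251875   0.243625   0.217750]
  [ 0.077250   0.373125   0.199875   0.148125]
  [ 0.072750   0.141375   0.450750   0.192000]
  [ 0.139625   0.280625   0.177500   0.591500]
det(I−A) = Σ_j (I−A)_1j·C_1j = (0.90)(0.378250) + (-0.40)(0.077250) + (-0.25)(0.072750) + (-0.15)(0.139625) = 0.27039375
(I − A)⁻¹ = adj(I−A) / det(I−A) ≈
  [   1.3989     0.9315     0.9010     0.8053]
  [   0.2857     1.3799     0.7392     0.5478]
  [   0.2691     0.5228     1.6670     0.7101]
  [   0.5164     1.0378     0.6565     2.1876]
The output multiplier for sector j is the column-j sum of the Leontief inverse (I − A)⁻¹ = adj(I−A) / det(I−A).
Column 4 of adj(I−A): (0.217750, 0.148125, 0.192000, 0.591500); det(I−A) = 0.27039375.
m_4 = (0.217750 + 0.148125 + 0.192000 + 0.591500) / 0.27039375 = 1.149375 / 0.27039375 ≈ 4.251.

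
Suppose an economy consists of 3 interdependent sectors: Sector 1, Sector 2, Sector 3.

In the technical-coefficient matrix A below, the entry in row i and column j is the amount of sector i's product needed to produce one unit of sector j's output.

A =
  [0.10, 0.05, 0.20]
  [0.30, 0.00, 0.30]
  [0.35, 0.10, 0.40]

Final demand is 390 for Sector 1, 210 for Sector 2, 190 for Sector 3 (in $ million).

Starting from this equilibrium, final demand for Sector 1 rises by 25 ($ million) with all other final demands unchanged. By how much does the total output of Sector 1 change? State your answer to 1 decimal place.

I − A =
  [   0.90    -0.05    -0.20]
  [  -0.30     1.00    -0.30]
  [  -0.35    -0.10     0.60]
Cofactors of I−A, C_ij = (−1)^(i+j)·(minor ij) (rows/columns in the sector order above):
  C_11 = (1.00)(0.60) − (-0.30)(-0.10) = 0.5700
  C_12 = −[(-0.30)(0.60) − (-0.30)(-0.35)] = 0.2850
  C_13 = (-0.30)(-0.10) − (1.00)(-0.35) = 0.3800
  C_21 = −[(-0.05)(0.60) − (-0.20)(-0.10)] = 0.0500
  C_22 = (0.90)(0.60) − (-0.20)(-0.35) = 0.4700
  C_23 = −[(0.90)(-0.10) − (-0.05)(-0.35)] = 0.1075
  C_31 = (-0.05)(-0.30) − (-0.20)(1.00) = 0.2150
  C_32 = −[(0.90)(-0.30) − (-0.20)(-0.30)] = 0.3300
  C_33 = (0.90)(1.00) − (-0.05)(-0.30) = 0.8850
det(I−A) = Σ_j (I−A)_1j·C_1j = (0.90)(0.5700) + (-0.05)(0.2850) + (-0.20)(0.3800) = 0.42275
adj(I−A) = Cᵀ =
  [ 0.5700   0.0500   0.2150]
  [ 0.2850   0.4700   0.3300]
  [ 0.3800   0.1075   0.8850]
(I − A)⁻¹ = adj(I−A) / det(I−A) ≈
  [   1.3483     0.1183     0.5086]
  [   0.6742     1.1118     0.7806]
  [   0.8989     0.2543     2.0934]
Δx = (I − A)⁻¹ Δd with Δd having +25 in the Sector 1 component and 0 elsewhere.
So Δx_1 = L_11 · (+25), where L_11 = adj(I−A)_11 / det(I−A) = 0.5700 / 0.42275.
Δx_1 = 0.5700 × (+25) / 0.42275 = 14.25 / 0.42275 ≈ 33.7.

Δx_1 = 33.7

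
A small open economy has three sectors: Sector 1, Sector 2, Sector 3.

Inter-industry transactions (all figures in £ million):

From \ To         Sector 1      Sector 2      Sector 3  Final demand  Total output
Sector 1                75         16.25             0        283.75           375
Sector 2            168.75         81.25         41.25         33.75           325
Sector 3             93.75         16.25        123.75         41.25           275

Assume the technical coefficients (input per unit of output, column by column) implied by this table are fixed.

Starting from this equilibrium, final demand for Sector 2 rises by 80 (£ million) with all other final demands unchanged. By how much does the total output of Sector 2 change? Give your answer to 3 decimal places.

Technical coefficients a_ij = z_ij / X_j:
  a_11 = 75/375 = 0.20, a_21 = 168.75/375 = 0.45, a_31 = 93.75/375 = 0.25
  a_12 = 16.25/325 = 0.05, a_22 = 81.25/325 = 0.25, a_32 = 16.25/325 = 0.05
  a_13 = 0/275 = 0.00, a_23 = 41.25/275 = 0.15, a_33 = 123.75/275 = 0.45
I − A =
  [   0.80    -0.05     0.00]
  [  -0.45     0.75    -0.15]
  [  -0.25    -0.05     0.55]
Cofactors of I−A, C_ij = (−1)^(i+j)·(minor ij) (rows/columns in the sector order above):
  C_11 = (0.75)(0.55) − (-0.15)(-0.05) = 0.4050
  C_12 = −[(-0.45)(0.55) − (-0.15)(-0.25)] = 0.2850
  C_13 = (-0.45)(-0.05) − (0.75)(-0.25) = 0.2100
  C_21 = −[(-0.05)(0.55) − (0.00)(-0.05)] = 0.0275
  C_22 = (0.80)(0.55) − (0.00)(-0.25) = 0.4400
  C_23 = −[(0.80)(-0.05) − (-0.05)(-0.25)] = 0.0525
  C_31 = (-0.05)(-0.15) − (0.00)(0.75) = 0.0075
  C_32 = −[(0.80)(-0.15) − (0.00)(-0.45)] = 0.1200
  C_33 = (0.80)(0.75) − (-0.05)(-0.45) = 0.5775
det(I−A) = Σ_j (I−A)_1j·C_1j = (0.80)(0.4050) + (-0.05)(0.2850) + (0.00)(0.2100) = 0.30975
adj(I−A) = Cᵀ =
  [ 0.4050   0.0275   0.0075]
  [ 0.2850   0.4400   0.1200]
  [ 0.2100   0.0525   0.5775]
(I − A)⁻¹ = adj(I−A) / det(I−A) ≈
  [   1.3075     0.0888     0.0242]
  [   0.9201     1.4205     0.3874]
  [   0.6780     0.1695     1.8644]
Δx = (I − A)⁻¹ Δd with Δd having +80 in the Sector 2 component and 0 elsewhere.
So Δx_2 = L_22 · (+80), where L_22 = adj(I−A)_22 / det(I−A) = 0.4400 / 0.30975.
Δx_2 = 0.4400 × (+80) / 0.30975 = 35.20 / 0.30975 ≈ 113.640.

Δx_2 = 113.640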